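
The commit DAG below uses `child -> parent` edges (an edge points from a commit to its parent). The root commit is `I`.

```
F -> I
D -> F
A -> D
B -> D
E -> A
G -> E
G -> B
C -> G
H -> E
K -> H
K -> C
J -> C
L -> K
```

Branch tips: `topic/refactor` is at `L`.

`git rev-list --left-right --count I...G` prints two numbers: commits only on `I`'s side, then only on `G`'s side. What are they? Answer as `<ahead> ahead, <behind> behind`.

Reachable from I: {I}.
Reachable from G: {A, B, D, E, F, G, I}.
Only in I's history (ahead): {} — 0.
Only in G's history (behind): {A, B, D, E, F, G} — 6.

0 ahead, 6 behind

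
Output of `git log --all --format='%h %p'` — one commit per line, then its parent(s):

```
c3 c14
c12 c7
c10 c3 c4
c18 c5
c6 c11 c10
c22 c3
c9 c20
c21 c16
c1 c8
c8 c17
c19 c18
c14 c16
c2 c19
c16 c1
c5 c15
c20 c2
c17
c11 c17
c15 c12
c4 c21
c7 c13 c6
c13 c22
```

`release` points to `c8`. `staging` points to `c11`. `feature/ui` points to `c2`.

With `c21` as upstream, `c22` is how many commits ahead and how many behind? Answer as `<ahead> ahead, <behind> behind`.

3 ahead, 1 behind

Reachable from c22: {c1, c14, c16, c17, c22, c3, c8}.
Reachable from c21: {c1, c16, c17, c21, c8}.
Only in c22's history (ahead): {c14, c22, c3} — 3.
Only in c21's history (behind): {c21} — 1.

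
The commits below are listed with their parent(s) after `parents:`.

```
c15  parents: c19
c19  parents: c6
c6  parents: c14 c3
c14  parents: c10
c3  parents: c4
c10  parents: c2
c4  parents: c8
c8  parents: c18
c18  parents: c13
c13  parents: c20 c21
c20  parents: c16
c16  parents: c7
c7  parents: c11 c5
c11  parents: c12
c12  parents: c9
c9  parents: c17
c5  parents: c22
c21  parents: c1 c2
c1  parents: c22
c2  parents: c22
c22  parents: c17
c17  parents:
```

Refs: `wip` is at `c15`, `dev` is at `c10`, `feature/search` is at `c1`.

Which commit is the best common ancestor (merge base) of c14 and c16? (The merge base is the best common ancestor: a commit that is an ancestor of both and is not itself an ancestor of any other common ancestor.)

Ancestors of c14: {c10, c14, c17, c2, c22}.
Ancestors of c16: {c11, c12, c16, c17, c22, c5, c7, c9}.
Common ancestors: {c17, c22}.
Among these, c22 is not an ancestor of any other common ancestor — it is the merge base.

c22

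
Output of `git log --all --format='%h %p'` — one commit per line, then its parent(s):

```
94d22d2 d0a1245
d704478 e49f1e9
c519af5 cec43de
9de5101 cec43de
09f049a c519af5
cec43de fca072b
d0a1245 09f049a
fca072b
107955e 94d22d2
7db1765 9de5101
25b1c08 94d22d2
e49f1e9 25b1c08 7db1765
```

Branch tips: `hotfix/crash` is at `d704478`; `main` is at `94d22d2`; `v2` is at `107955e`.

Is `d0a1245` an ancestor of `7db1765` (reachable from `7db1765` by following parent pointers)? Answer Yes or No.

No

Ancestors of 7db1765: {7db1765, 9de5101, cec43de, fca072b}.
d0a1245 is not in that set, so it is not an ancestor of 7db1765.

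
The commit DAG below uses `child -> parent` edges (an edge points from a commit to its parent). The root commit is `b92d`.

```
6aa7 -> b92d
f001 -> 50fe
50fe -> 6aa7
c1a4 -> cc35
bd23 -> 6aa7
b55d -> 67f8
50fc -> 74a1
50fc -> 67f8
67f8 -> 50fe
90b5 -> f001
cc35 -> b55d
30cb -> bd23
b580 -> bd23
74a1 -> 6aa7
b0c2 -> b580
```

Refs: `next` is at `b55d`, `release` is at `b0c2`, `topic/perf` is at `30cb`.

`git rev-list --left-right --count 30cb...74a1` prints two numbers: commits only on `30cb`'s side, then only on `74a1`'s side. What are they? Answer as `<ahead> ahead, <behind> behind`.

Reachable from 30cb: {30cb, 6aa7, b92d, bd23}.
Reachable from 74a1: {6aa7, 74a1, b92d}.
Only in 30cb's history (ahead): {30cb, bd23} — 2.
Only in 74a1's history (behind): {74a1} — 1.

2 ahead, 1 behind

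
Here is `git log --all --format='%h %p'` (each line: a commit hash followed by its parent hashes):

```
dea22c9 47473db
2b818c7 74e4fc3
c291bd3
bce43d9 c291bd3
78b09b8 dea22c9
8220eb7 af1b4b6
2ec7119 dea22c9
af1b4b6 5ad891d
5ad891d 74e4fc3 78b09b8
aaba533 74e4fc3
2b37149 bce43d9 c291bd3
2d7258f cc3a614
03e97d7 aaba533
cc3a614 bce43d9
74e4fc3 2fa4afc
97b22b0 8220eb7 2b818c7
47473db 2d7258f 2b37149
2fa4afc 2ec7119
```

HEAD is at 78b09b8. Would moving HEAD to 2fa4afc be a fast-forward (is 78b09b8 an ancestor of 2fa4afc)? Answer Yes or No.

A fast-forward from 78b09b8 to 2fa4afc is possible iff 78b09b8 is an ancestor of 2fa4afc.
Ancestors of 2fa4afc: {2b37149, 2d7258f, 2ec7119, 2fa4afc, 47473db, bce43d9, c291bd3, cc3a614, dea22c9}.
78b09b8 is not among them, so fast-forward is not possible.

No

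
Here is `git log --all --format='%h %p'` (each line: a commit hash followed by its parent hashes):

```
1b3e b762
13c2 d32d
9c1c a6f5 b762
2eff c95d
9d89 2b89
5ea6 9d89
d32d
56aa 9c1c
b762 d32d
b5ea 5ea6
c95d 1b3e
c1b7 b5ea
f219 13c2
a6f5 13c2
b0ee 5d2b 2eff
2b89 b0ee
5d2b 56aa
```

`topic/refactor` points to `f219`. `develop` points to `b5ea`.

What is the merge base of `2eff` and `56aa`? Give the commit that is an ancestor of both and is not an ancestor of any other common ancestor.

b762

Ancestors of 2eff: {1b3e, 2eff, b762, c95d, d32d}.
Ancestors of 56aa: {13c2, 56aa, 9c1c, a6f5, b762, d32d}.
Common ancestors: {b762, d32d}.
Among these, b762 is not an ancestor of any other common ancestor — it is the merge base.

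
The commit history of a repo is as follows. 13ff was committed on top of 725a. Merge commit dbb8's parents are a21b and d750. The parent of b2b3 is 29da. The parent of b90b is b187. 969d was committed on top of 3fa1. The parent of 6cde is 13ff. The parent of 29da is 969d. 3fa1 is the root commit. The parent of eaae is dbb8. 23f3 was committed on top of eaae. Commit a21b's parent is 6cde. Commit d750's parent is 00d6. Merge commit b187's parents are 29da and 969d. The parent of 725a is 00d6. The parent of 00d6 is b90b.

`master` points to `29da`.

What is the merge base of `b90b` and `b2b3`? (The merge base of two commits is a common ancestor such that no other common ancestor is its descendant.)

29da

Ancestors of b90b: {29da, 3fa1, 969d, b187, b90b}.
Ancestors of b2b3: {29da, 3fa1, 969d, b2b3}.
Common ancestors: {29da, 3fa1, 969d}.
Among these, 29da is not an ancestor of any other common ancestor — it is the merge base.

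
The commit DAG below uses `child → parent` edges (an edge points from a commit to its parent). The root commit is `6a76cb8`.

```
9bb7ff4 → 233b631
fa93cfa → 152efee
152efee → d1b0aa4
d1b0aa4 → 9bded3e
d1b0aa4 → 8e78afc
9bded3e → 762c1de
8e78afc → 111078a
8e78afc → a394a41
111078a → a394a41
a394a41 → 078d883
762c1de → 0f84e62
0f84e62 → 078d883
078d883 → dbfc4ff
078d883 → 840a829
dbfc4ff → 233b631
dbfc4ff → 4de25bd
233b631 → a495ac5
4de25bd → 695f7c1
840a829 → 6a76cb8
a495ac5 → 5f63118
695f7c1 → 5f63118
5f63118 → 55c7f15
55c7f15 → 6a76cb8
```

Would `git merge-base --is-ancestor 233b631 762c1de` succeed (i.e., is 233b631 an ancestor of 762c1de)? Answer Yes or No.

Ancestors of 762c1de (commits reachable by following parents): {078d883, 0f84e62, 233b631, 4de25bd, 55c7f15, 5f63118, 695f7c1, 6a76cb8, 762c1de, 840a829, a495ac5, dbfc4ff}.
233b631 is in that set, so it is an ancestor of 762c1de.

Yes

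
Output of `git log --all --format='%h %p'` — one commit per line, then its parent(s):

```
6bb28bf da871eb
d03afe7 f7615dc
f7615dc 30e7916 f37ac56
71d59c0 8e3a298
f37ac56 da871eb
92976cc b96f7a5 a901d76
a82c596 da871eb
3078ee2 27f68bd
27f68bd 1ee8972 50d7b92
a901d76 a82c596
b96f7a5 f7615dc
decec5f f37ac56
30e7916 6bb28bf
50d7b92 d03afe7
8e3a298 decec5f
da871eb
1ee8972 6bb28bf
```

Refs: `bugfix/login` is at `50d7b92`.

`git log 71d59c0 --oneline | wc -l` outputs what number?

5

Walking parent pointers from 71d59c0: reachable set = {71d59c0, 8e3a298, da871eb, decec5f, f37ac56}.
That is 5 commits.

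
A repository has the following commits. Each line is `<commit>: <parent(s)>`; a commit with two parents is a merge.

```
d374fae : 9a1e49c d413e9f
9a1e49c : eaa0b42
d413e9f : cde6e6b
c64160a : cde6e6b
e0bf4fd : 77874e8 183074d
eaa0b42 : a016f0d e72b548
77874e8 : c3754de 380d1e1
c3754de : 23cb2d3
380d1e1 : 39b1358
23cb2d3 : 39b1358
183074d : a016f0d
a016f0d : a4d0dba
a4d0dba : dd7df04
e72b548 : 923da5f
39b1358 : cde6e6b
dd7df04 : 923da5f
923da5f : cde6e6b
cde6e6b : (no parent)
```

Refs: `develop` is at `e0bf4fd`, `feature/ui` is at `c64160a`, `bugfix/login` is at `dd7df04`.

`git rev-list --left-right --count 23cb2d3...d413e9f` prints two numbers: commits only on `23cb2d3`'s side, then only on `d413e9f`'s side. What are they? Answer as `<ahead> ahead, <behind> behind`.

2 ahead, 1 behind

Reachable from 23cb2d3: {23cb2d3, 39b1358, cde6e6b}.
Reachable from d413e9f: {cde6e6b, d413e9f}.
Only in 23cb2d3's history (ahead): {23cb2d3, 39b1358} — 2.
Only in d413e9f's history (behind): {d413e9f} — 1.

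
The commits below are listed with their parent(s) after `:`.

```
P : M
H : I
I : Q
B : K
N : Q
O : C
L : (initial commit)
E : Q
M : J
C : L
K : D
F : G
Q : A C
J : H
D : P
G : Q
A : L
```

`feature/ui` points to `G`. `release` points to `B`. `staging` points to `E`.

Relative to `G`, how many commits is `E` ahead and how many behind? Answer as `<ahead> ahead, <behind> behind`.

1 ahead, 1 behind

Reachable from E: {A, C, E, L, Q}.
Reachable from G: {A, C, G, L, Q}.
Only in E's history (ahead): {E} — 1.
Only in G's history (behind): {G} — 1.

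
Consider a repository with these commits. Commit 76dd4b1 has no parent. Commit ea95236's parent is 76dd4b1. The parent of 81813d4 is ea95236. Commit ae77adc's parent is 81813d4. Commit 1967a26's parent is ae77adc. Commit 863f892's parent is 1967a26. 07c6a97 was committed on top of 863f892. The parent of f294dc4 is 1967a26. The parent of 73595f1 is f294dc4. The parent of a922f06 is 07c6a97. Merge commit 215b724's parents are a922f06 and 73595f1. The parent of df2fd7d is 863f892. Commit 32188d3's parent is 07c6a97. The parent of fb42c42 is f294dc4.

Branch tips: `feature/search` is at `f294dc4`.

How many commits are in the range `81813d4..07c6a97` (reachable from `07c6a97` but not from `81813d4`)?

4

Reachable from 07c6a97: {07c6a97, 1967a26, 76dd4b1, 81813d4, 863f892, ae77adc, ea95236}.
Reachable from 81813d4: {76dd4b1, 81813d4, ea95236}.
In 07c6a97's history but not 81813d4's: {07c6a97, 1967a26, 863f892, ae77adc} — 4 commits.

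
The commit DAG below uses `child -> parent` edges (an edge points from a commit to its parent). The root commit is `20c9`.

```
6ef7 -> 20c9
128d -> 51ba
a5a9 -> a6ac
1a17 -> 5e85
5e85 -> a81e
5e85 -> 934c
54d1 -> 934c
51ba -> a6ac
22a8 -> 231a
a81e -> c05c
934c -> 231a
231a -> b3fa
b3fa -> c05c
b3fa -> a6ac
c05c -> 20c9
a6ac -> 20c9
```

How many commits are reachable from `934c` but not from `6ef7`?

Reachable from 934c: {20c9, 231a, 934c, a6ac, b3fa, c05c}.
Reachable from 6ef7: {20c9, 6ef7}.
In 934c's history but not 6ef7's: {231a, 934c, a6ac, b3fa, c05c} — 5 commits.

5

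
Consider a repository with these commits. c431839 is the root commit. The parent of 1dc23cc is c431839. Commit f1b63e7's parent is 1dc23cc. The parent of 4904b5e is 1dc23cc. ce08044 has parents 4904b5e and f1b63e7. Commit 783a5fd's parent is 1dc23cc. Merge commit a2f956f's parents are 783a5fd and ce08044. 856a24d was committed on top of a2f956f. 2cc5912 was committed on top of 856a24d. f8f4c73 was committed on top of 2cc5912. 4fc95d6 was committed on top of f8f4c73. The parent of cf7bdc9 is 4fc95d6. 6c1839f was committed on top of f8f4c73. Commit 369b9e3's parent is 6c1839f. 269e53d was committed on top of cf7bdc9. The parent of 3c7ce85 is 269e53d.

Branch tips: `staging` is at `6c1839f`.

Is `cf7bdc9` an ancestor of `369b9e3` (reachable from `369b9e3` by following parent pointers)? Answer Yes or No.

Ancestors of 369b9e3: {1dc23cc, 2cc5912, 369b9e3, 4904b5e, 6c1839f, 783a5fd, 856a24d, a2f956f, c431839, ce08044, f1b63e7, f8f4c73}.
cf7bdc9 is not in that set, so it is not an ancestor of 369b9e3.

No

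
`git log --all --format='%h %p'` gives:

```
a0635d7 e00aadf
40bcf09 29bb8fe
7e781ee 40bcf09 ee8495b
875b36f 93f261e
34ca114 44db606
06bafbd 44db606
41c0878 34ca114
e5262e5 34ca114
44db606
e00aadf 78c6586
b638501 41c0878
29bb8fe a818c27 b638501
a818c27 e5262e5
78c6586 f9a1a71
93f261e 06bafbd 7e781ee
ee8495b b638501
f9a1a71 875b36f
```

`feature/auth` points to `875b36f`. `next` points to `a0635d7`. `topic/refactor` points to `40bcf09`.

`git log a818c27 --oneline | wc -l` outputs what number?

Walking parent pointers from a818c27: reachable set = {34ca114, 44db606, a818c27, e5262e5}.
That is 4 commits.

4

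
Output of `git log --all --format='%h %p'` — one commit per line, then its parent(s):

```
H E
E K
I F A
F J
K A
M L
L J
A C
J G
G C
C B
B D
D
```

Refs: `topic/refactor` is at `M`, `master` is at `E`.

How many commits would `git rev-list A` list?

Walking parent pointers from A: reachable set = {A, B, C, D}.
That is 4 commits.

4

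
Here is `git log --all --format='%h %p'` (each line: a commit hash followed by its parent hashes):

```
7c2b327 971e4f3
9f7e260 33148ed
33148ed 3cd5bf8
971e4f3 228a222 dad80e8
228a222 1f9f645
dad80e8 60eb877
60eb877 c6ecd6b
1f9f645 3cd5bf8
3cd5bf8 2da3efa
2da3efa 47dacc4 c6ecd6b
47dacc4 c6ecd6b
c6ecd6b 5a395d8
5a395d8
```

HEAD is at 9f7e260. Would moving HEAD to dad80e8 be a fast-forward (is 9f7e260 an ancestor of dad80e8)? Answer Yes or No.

A fast-forward from 9f7e260 to dad80e8 is possible iff 9f7e260 is an ancestor of dad80e8.
Ancestors of dad80e8: {5a395d8, 60eb877, c6ecd6b, dad80e8}.
9f7e260 is not among them, so fast-forward is not possible.

No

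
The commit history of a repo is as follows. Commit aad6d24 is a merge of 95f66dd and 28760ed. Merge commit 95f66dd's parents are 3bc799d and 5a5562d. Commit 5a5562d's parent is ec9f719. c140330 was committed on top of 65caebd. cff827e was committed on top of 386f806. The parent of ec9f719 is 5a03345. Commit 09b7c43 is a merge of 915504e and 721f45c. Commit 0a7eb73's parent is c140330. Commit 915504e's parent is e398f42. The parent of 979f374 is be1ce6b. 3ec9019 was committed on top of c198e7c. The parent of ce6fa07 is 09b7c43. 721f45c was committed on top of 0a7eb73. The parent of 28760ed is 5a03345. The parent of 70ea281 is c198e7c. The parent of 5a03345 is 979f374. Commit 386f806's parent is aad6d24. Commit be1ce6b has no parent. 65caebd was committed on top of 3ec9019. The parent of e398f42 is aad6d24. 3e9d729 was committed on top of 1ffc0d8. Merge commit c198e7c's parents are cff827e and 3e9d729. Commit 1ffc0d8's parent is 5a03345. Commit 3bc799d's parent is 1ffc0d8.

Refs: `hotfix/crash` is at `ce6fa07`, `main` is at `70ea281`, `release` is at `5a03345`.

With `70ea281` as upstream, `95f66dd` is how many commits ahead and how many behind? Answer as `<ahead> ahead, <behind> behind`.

Reachable from 95f66dd: {1ffc0d8, 3bc799d, 5a03345, 5a5562d, 95f66dd, 979f374, be1ce6b, ec9f719}.
Reachable from 70ea281: {1ffc0d8, 28760ed, 386f806, 3bc799d, 3e9d729, 5a03345, 5a5562d, 70ea281, 95f66dd, 979f374, aad6d24, be1ce6b, c198e7c, cff827e, ec9f719}.
Only in 95f66dd's history (ahead): {} — 0.
Only in 70ea281's history (behind): {28760ed, 386f806, 3e9d729, 70ea281, aad6d24, c198e7c, cff827e} — 7.

0 ahead, 7 behind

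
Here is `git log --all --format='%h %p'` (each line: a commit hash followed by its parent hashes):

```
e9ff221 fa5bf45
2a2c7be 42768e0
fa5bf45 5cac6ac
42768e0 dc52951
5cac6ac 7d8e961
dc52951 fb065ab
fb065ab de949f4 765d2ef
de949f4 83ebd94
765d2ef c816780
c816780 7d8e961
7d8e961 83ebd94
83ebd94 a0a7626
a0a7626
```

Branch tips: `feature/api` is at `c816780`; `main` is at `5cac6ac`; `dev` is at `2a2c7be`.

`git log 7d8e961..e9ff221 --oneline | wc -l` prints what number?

3

Reachable from e9ff221: {5cac6ac, 7d8e961, 83ebd94, a0a7626, e9ff221, fa5bf45}.
Reachable from 7d8e961: {7d8e961, 83ebd94, a0a7626}.
In e9ff221's history but not 7d8e961's: {5cac6ac, e9ff221, fa5bf45} — 3 commits.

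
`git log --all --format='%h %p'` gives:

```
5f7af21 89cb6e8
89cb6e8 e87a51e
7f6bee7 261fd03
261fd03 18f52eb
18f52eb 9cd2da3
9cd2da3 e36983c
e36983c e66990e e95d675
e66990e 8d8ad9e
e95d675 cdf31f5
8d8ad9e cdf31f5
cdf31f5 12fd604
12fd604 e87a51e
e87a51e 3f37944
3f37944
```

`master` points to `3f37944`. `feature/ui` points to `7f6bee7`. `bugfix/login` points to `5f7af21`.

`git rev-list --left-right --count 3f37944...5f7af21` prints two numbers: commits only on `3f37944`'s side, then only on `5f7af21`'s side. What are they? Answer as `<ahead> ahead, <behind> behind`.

Reachable from 3f37944: {3f37944}.
Reachable from 5f7af21: {3f37944, 5f7af21, 89cb6e8, e87a51e}.
Only in 3f37944's history (ahead): {} — 0.
Only in 5f7af21's history (behind): {5f7af21, 89cb6e8, e87a51e} — 3.

0 ahead, 3 behind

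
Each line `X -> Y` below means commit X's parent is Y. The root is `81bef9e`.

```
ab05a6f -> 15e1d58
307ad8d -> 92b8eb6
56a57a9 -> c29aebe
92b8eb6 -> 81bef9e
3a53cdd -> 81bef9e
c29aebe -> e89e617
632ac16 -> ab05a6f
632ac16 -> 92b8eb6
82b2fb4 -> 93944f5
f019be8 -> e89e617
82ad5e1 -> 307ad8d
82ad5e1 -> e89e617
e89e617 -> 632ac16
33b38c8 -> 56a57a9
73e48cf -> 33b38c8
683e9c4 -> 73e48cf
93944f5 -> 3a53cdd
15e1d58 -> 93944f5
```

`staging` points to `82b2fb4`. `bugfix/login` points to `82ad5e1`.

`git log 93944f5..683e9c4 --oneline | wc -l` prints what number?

10

Reachable from 683e9c4: {15e1d58, 33b38c8, 3a53cdd, 56a57a9, 632ac16, 683e9c4, 73e48cf, 81bef9e, 92b8eb6, 93944f5, ab05a6f, c29aebe, e89e617}.
Reachable from 93944f5: {3a53cdd, 81bef9e, 93944f5}.
In 683e9c4's history but not 93944f5's: {15e1d58, 33b38c8, 56a57a9, 632ac16, 683e9c4, 73e48cf, 92b8eb6, ab05a6f, c29aebe, e89e617} — 10 commits.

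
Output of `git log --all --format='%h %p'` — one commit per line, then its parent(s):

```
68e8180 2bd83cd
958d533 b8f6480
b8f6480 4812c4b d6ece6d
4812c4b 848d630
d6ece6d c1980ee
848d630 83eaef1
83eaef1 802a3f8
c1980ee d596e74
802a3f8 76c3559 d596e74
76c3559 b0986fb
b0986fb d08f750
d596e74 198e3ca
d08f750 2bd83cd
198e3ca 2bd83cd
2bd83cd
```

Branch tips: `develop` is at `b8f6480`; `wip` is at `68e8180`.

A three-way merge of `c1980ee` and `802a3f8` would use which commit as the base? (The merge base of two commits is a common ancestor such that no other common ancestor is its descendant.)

d596e74

Ancestors of c1980ee: {198e3ca, 2bd83cd, c1980ee, d596e74}.
Ancestors of 802a3f8: {198e3ca, 2bd83cd, 76c3559, 802a3f8, b0986fb, d08f750, d596e74}.
Common ancestors: {198e3ca, 2bd83cd, d596e74}.
Among these, d596e74 is not an ancestor of any other common ancestor — it is the merge base.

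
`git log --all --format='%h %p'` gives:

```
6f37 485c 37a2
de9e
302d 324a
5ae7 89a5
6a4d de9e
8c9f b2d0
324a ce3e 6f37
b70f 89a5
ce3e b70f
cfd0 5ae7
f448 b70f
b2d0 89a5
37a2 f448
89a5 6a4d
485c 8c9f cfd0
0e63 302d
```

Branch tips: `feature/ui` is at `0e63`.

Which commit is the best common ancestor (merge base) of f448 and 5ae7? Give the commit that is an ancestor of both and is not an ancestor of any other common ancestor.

89a5

Ancestors of f448: {6a4d, 89a5, b70f, de9e, f448}.
Ancestors of 5ae7: {5ae7, 6a4d, 89a5, de9e}.
Common ancestors: {6a4d, 89a5, de9e}.
Among these, 89a5 is not an ancestor of any other common ancestor — it is the merge base.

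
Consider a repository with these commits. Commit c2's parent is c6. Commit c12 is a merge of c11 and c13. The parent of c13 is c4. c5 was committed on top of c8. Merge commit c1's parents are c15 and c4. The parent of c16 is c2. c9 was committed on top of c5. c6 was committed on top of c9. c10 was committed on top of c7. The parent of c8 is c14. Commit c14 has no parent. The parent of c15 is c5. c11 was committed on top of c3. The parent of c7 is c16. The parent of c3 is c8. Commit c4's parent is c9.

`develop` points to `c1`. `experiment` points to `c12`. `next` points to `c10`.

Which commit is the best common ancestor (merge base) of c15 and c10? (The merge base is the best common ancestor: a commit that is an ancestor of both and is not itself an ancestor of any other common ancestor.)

c5

Ancestors of c15: {c14, c15, c5, c8}.
Ancestors of c10: {c10, c14, c16, c2, c5, c6, c7, c8, c9}.
Common ancestors: {c14, c5, c8}.
Among these, c5 is not an ancestor of any other common ancestor — it is the merge base.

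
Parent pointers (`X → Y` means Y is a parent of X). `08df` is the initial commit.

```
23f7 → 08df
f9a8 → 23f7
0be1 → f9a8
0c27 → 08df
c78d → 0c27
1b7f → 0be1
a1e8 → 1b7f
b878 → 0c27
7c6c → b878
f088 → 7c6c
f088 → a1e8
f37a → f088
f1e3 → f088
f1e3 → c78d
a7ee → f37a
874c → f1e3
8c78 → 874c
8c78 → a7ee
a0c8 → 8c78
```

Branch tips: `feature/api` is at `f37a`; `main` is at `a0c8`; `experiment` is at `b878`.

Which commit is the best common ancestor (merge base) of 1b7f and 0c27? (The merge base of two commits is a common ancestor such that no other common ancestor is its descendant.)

08df

Ancestors of 1b7f: {08df, 0be1, 1b7f, 23f7, f9a8}.
Ancestors of 0c27: {08df, 0c27}.
Common ancestors: {08df}.
The only common ancestor is 08df, so it is the merge base.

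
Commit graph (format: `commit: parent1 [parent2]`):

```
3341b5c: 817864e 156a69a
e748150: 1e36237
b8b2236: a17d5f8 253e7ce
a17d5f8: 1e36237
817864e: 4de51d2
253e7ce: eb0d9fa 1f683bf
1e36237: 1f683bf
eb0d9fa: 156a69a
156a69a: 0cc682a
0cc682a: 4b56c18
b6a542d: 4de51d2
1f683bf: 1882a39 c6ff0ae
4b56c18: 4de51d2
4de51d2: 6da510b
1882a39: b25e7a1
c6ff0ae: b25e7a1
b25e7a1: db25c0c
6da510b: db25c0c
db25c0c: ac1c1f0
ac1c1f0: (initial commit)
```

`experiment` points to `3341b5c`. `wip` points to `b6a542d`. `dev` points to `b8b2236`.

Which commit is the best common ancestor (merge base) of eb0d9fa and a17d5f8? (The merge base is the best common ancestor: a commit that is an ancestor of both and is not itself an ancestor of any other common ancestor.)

db25c0c

Ancestors of eb0d9fa: {0cc682a, 156a69a, 4b56c18, 4de51d2, 6da510b, ac1c1f0, db25c0c, eb0d9fa}.
Ancestors of a17d5f8: {1882a39, 1e36237, 1f683bf, a17d5f8, ac1c1f0, b25e7a1, c6ff0ae, db25c0c}.
Common ancestors: {ac1c1f0, db25c0c}.
Among these, db25c0c is not an ancestor of any other common ancestor — it is the merge base.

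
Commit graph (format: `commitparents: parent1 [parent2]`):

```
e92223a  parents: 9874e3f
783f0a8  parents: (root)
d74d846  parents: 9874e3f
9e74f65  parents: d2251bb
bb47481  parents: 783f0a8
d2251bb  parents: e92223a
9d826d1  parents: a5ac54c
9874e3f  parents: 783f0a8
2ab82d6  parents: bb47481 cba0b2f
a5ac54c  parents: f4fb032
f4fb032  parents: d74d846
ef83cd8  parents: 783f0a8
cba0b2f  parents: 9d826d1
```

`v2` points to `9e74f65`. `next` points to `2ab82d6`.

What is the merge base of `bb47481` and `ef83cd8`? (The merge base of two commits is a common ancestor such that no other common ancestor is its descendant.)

783f0a8

Ancestors of bb47481: {783f0a8, bb47481}.
Ancestors of ef83cd8: {783f0a8, ef83cd8}.
Common ancestors: {783f0a8}.
The only common ancestor is 783f0a8, so it is the merge base.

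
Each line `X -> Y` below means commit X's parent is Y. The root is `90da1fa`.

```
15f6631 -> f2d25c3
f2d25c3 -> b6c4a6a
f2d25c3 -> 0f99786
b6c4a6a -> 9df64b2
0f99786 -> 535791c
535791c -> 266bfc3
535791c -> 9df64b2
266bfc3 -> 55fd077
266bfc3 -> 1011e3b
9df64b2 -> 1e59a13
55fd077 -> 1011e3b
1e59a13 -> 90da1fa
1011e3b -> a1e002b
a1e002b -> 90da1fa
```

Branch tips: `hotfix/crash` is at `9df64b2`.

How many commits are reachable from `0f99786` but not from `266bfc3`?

Reachable from 0f99786: {0f99786, 1011e3b, 1e59a13, 266bfc3, 535791c, 55fd077, 90da1fa, 9df64b2, a1e002b}.
Reachable from 266bfc3: {1011e3b, 266bfc3, 55fd077, 90da1fa, a1e002b}.
In 0f99786's history but not 266bfc3's: {0f99786, 1e59a13, 535791c, 9df64b2} — 4 commits.

4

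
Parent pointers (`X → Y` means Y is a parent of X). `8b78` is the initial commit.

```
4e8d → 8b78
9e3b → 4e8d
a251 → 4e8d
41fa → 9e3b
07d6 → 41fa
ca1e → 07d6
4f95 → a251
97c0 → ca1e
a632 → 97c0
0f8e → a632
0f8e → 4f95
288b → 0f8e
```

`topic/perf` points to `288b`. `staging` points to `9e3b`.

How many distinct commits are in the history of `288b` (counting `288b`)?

Walking parent pointers from 288b: reachable set = {07d6, 0f8e, 288b, 41fa, 4e8d, 4f95, 8b78, 97c0, 9e3b, a251, a632, ca1e}.
That is 12 commits.

12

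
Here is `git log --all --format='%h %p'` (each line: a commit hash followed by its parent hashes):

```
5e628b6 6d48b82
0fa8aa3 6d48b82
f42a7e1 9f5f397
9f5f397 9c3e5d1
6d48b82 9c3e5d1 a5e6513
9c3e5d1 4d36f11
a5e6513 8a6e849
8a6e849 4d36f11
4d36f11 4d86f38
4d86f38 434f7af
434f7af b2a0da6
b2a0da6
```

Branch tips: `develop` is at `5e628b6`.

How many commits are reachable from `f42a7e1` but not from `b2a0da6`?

6

Reachable from f42a7e1: {434f7af, 4d36f11, 4d86f38, 9c3e5d1, 9f5f397, b2a0da6, f42a7e1}.
Reachable from b2a0da6: {b2a0da6}.
In f42a7e1's history but not b2a0da6's: {434f7af, 4d36f11, 4d86f38, 9c3e5d1, 9f5f397, f42a7e1} — 6 commits.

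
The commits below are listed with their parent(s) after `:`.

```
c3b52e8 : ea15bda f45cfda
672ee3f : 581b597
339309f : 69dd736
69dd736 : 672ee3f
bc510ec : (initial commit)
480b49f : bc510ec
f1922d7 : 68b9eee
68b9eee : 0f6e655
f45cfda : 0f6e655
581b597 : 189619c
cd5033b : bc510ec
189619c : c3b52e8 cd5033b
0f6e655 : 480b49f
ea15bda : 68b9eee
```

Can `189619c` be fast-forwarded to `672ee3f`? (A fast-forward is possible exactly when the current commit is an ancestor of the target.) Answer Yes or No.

Yes

A fast-forward from 189619c to 672ee3f is possible iff 189619c is an ancestor of 672ee3f.
Ancestors of 672ee3f: {0f6e655, 189619c, 480b49f, 581b597, 672ee3f, 68b9eee, bc510ec, c3b52e8, cd5033b, ea15bda, f45cfda}.
189619c is among them, so fast-forward is possible.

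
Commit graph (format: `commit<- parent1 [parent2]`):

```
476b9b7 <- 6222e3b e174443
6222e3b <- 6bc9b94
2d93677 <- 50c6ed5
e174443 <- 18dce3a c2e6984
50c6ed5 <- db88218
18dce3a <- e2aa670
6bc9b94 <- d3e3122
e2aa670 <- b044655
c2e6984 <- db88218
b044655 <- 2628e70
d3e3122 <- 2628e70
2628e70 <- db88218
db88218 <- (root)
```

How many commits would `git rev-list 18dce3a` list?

5

Walking parent pointers from 18dce3a: reachable set = {18dce3a, 2628e70, b044655, db88218, e2aa670}.
That is 5 commits.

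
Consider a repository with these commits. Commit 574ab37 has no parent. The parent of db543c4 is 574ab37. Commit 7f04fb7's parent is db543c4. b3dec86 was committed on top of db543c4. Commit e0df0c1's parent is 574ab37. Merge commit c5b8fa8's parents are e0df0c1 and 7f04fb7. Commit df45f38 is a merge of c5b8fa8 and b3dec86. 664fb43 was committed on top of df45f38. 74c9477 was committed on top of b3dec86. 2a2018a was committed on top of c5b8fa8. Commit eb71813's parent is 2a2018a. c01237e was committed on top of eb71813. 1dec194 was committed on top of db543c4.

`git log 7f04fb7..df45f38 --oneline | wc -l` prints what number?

Reachable from df45f38: {574ab37, 7f04fb7, b3dec86, c5b8fa8, db543c4, df45f38, e0df0c1}.
Reachable from 7f04fb7: {574ab37, 7f04fb7, db543c4}.
In df45f38's history but not 7f04fb7's: {b3dec86, c5b8fa8, df45f38, e0df0c1} — 4 commits.

4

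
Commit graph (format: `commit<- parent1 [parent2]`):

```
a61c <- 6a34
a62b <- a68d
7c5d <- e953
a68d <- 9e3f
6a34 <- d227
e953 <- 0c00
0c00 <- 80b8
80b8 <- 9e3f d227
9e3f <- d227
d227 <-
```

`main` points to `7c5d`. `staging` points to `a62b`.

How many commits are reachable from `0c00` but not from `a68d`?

2

Reachable from 0c00: {0c00, 80b8, 9e3f, d227}.
Reachable from a68d: {9e3f, a68d, d227}.
In 0c00's history but not a68d's: {0c00, 80b8} — 2 commits.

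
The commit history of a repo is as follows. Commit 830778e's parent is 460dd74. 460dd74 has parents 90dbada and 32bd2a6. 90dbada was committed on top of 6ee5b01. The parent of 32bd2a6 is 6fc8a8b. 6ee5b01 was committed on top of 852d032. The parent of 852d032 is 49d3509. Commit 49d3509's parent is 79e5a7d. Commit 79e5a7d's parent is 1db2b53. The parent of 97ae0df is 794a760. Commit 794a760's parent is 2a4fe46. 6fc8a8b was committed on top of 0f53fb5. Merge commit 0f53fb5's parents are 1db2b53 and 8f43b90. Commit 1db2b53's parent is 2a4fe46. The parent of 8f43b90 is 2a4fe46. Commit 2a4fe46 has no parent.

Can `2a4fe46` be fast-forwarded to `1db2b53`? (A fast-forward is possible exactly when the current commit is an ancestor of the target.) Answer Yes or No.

A fast-forward from 2a4fe46 to 1db2b53 is possible iff 2a4fe46 is an ancestor of 1db2b53.
Ancestors of 1db2b53: {1db2b53, 2a4fe46}.
2a4fe46 is among them, so fast-forward is possible.

Yes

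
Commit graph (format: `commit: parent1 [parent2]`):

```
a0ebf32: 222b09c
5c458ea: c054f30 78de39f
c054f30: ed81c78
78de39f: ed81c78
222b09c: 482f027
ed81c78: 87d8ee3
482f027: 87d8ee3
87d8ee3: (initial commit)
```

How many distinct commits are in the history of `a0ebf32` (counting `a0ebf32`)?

4

Walking parent pointers from a0ebf32: reachable set = {222b09c, 482f027, 87d8ee3, a0ebf32}.
That is 4 commits.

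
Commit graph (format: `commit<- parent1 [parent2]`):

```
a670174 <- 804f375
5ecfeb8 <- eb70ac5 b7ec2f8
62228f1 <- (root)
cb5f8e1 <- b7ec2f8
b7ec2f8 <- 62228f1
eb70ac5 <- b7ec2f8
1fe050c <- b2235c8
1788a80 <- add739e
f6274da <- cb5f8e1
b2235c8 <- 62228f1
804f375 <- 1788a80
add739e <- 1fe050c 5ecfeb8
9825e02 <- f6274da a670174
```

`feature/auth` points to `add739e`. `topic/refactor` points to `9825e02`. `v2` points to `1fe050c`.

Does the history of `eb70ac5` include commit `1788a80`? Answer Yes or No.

No

Ancestors of eb70ac5: {62228f1, b7ec2f8, eb70ac5}.
1788a80 is not in that set, so it is not an ancestor of eb70ac5.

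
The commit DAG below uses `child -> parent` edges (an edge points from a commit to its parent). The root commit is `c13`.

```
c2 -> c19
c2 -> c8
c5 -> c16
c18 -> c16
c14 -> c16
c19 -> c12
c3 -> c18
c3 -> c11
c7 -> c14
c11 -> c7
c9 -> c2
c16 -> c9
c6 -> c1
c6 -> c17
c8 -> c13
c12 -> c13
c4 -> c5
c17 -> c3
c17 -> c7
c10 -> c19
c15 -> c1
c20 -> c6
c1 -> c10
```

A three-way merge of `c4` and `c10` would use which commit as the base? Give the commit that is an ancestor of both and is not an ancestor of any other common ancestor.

c19

Ancestors of c4: {c12, c13, c16, c19, c2, c4, c5, c8, c9}.
Ancestors of c10: {c10, c12, c13, c19}.
Common ancestors: {c12, c13, c19}.
Among these, c19 is not an ancestor of any other common ancestor — it is the merge base.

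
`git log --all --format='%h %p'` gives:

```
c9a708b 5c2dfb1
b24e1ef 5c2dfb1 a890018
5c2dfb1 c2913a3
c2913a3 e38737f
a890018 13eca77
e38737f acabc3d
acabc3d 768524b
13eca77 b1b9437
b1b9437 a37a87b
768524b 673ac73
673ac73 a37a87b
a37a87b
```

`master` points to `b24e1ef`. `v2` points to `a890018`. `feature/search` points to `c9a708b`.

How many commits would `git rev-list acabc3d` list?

4

Walking parent pointers from acabc3d: reachable set = {673ac73, 768524b, a37a87b, acabc3d}.
That is 4 commits.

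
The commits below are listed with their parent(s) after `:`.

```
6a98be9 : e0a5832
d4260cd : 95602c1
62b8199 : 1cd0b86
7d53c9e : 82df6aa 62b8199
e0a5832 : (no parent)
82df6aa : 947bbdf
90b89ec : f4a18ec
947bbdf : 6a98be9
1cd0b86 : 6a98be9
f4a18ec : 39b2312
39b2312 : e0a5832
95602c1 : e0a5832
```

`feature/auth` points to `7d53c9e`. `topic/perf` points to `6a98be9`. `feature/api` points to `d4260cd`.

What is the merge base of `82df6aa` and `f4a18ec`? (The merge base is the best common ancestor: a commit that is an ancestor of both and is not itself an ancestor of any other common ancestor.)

Ancestors of 82df6aa: {6a98be9, 82df6aa, 947bbdf, e0a5832}.
Ancestors of f4a18ec: {39b2312, e0a5832, f4a18ec}.
Common ancestors: {e0a5832}.
The only common ancestor is e0a5832, so it is the merge base.

e0a5832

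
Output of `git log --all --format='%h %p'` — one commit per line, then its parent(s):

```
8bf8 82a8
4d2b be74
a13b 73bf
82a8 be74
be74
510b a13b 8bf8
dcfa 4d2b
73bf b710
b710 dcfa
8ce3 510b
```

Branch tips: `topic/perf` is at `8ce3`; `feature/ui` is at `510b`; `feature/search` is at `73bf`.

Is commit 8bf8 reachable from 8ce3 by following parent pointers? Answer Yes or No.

Ancestors of 8ce3 (commits reachable by following parents): {4d2b, 510b, 73bf, 82a8, 8bf8, 8ce3, a13b, b710, be74, dcfa}.
8bf8 is in that set, so it is an ancestor of 8ce3.

Yes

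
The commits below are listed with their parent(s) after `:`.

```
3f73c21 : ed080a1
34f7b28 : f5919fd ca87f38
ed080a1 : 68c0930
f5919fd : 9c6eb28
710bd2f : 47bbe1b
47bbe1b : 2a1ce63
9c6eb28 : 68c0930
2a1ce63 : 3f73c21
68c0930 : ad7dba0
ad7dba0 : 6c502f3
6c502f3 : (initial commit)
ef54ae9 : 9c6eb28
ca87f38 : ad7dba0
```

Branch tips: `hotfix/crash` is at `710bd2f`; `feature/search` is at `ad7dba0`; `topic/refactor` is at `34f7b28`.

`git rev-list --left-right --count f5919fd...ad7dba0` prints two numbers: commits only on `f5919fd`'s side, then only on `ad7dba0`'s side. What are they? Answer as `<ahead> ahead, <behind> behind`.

3 ahead, 0 behind

Reachable from f5919fd: {68c0930, 6c502f3, 9c6eb28, ad7dba0, f5919fd}.
Reachable from ad7dba0: {6c502f3, ad7dba0}.
Only in f5919fd's history (ahead): {68c0930, 9c6eb28, f5919fd} — 3.
Only in ad7dba0's history (behind): {} — 0.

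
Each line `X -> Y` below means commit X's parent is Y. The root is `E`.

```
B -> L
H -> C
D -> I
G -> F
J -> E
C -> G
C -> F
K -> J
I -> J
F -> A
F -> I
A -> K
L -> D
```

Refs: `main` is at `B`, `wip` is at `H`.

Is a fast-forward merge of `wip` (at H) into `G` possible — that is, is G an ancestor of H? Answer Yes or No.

A fast-forward from G to H is possible iff G is an ancestor of H.
Ancestors of H: {A, C, E, F, G, H, I, J, K}.
G is among them, so fast-forward is possible.

Yes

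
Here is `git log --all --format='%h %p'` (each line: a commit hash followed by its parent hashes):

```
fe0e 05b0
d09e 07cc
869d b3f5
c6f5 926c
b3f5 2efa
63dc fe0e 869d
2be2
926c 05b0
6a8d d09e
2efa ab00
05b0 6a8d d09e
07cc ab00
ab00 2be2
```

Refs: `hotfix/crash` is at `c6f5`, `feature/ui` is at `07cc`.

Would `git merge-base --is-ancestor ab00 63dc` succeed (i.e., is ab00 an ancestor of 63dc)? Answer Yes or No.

Yes

Ancestors of 63dc (commits reachable by following parents): {05b0, 07cc, 2be2, 2efa, 63dc, 6a8d, 869d, ab00, b3f5, d09e, fe0e}.
ab00 is in that set, so it is an ancestor of 63dc.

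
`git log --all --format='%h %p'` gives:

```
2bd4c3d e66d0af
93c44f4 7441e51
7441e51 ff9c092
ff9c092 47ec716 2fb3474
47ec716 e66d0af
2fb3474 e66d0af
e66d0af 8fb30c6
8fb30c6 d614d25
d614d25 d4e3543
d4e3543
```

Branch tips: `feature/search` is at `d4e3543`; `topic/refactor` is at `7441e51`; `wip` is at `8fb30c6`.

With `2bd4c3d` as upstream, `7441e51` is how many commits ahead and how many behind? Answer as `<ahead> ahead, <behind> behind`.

4 ahead, 1 behind

Reachable from 7441e51: {2fb3474, 47ec716, 7441e51, 8fb30c6, d4e3543, d614d25, e66d0af, ff9c092}.
Reachable from 2bd4c3d: {2bd4c3d, 8fb30c6, d4e3543, d614d25, e66d0af}.
Only in 7441e51's history (ahead): {2fb3474, 47ec716, 7441e51, ff9c092} — 4.
Only in 2bd4c3d's history (behind): {2bd4c3d} — 1.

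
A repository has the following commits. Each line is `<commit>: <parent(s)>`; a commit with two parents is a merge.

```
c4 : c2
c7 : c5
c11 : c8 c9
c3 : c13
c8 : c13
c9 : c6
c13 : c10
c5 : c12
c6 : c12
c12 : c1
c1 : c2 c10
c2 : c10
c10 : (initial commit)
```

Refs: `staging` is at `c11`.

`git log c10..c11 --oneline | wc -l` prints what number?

8

Reachable from c11: {c1, c10, c11, c12, c13, c2, c6, c8, c9}.
Reachable from c10: {c10}.
In c11's history but not c10's: {c1, c11, c12, c13, c2, c6, c8, c9} — 8 commits.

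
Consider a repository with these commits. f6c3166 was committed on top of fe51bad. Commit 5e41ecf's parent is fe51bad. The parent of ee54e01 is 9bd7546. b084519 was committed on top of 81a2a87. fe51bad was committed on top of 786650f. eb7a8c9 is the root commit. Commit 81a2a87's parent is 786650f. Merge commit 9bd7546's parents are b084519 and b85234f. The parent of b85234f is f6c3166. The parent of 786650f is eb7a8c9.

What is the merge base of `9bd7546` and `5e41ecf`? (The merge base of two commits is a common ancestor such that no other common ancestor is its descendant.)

fe51bad

Ancestors of 9bd7546: {786650f, 81a2a87, 9bd7546, b084519, b85234f, eb7a8c9, f6c3166, fe51bad}.
Ancestors of 5e41ecf: {5e41ecf, 786650f, eb7a8c9, fe51bad}.
Common ancestors: {786650f, eb7a8c9, fe51bad}.
Among these, fe51bad is not an ancestor of any other common ancestor — it is the merge base.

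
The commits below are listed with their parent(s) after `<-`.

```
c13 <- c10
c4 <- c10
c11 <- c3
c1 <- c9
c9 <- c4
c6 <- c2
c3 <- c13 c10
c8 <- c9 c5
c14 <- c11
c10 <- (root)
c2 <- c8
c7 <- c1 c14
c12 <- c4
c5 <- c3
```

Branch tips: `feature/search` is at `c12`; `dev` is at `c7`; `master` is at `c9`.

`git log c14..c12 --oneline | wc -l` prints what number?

Reachable from c12: {c10, c12, c4}.
Reachable from c14: {c10, c11, c13, c14, c3}.
In c12's history but not c14's: {c12, c4} — 2 commits.

2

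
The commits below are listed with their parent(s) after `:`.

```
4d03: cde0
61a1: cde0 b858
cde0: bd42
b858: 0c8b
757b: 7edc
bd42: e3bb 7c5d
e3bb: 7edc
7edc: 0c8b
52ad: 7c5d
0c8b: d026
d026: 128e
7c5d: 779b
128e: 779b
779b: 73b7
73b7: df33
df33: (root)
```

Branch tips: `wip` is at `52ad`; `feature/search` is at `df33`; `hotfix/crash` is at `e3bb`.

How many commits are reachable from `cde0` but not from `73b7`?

9

Reachable from cde0: {0c8b, 128e, 73b7, 779b, 7c5d, 7edc, bd42, cde0, d026, df33, e3bb}.
Reachable from 73b7: {73b7, df33}.
In cde0's history but not 73b7's: {0c8b, 128e, 779b, 7c5d, 7edc, bd42, cde0, d026, e3bb} — 9 commits.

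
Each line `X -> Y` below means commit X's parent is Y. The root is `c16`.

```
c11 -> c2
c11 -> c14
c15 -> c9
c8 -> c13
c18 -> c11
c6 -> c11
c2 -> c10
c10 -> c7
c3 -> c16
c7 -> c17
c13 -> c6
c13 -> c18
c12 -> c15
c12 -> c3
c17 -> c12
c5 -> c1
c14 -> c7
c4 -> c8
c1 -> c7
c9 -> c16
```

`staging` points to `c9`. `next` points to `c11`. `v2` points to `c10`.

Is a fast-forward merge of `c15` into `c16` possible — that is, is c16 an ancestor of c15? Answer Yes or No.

Yes

A fast-forward from c16 to c15 is possible iff c16 is an ancestor of c15.
Ancestors of c15: {c15, c16, c9}.
c16 is among them, so fast-forward is possible.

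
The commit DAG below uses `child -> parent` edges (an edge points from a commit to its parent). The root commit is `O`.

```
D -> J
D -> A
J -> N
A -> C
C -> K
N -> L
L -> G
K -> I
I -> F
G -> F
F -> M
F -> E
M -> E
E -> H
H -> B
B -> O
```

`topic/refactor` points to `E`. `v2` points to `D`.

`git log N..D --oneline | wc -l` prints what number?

Reachable from D: {A, B, C, D, E, F, G, H, I, J, K, L, M, N, O}.
Reachable from N: {B, E, F, G, H, L, M, N, O}.
In D's history but not N's: {A, C, D, I, J, K} — 6 commits.

6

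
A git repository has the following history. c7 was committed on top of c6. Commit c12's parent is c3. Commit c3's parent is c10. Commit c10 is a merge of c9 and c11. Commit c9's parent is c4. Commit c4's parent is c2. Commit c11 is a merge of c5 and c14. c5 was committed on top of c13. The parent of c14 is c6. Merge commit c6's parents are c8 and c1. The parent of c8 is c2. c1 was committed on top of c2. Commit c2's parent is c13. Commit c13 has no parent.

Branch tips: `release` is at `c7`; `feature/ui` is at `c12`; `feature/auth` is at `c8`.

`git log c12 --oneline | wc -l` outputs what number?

Walking parent pointers from c12: reachable set = {c1, c10, c11, c12, c13, c14, c2, c3, c4, c5, c6, c8, c9}.
That is 13 commits.

13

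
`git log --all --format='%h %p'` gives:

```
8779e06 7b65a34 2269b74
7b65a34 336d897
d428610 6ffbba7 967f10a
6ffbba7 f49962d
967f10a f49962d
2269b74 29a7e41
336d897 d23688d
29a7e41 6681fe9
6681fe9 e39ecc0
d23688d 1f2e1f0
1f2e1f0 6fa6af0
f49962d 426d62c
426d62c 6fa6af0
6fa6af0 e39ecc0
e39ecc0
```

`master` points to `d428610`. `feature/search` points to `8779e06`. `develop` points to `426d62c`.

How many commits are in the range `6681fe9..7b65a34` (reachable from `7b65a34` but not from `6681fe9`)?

5

Reachable from 7b65a34: {1f2e1f0, 336d897, 6fa6af0, 7b65a34, d23688d, e39ecc0}.
Reachable from 6681fe9: {6681fe9, e39ecc0}.
In 7b65a34's history but not 6681fe9's: {1f2e1f0, 336d897, 6fa6af0, 7b65a34, d23688d} — 5 commits.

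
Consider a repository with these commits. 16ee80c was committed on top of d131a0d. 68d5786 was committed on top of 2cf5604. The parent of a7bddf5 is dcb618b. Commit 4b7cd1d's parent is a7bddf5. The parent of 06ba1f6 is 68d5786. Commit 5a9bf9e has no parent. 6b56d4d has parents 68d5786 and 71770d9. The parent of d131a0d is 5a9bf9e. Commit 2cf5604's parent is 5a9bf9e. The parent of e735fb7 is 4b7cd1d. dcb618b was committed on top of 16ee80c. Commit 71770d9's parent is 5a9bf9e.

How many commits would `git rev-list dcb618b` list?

Walking parent pointers from dcb618b: reachable set = {16ee80c, 5a9bf9e, d131a0d, dcb618b}.
That is 4 commits.

4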